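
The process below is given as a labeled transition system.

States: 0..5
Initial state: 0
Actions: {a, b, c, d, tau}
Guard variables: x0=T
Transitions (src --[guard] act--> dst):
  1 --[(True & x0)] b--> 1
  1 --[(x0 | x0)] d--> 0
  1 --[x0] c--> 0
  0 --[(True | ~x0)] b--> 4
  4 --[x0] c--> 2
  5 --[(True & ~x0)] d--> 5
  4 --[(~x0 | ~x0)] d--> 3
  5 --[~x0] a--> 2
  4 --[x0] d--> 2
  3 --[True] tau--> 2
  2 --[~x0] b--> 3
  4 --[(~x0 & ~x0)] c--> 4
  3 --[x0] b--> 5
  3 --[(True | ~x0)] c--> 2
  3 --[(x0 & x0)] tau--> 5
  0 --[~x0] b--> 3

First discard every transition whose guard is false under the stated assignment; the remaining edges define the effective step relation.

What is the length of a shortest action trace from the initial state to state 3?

Answer: UNREACHABLE

Working:
BFS to 3:
  Layer 0: {0}
  Layer 1: {4}
  Layer 2: {2}
3 never appears.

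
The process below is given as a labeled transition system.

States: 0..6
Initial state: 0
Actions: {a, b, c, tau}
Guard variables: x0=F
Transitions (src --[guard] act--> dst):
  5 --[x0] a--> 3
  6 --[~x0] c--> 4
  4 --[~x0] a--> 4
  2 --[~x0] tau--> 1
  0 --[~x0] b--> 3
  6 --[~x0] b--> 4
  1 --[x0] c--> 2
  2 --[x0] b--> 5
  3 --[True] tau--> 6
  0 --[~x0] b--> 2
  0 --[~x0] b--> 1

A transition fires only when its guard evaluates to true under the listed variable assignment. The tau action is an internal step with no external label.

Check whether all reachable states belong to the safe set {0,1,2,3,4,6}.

Answer: INVARIANT HOLDS

Working:
Safe = {0,1,2,3,4,6}
R = {0,1,2,3,4,6}
  0: ✓
  1: ✓
  2: ✓
  3: ✓
  4: ✓
  6: ✓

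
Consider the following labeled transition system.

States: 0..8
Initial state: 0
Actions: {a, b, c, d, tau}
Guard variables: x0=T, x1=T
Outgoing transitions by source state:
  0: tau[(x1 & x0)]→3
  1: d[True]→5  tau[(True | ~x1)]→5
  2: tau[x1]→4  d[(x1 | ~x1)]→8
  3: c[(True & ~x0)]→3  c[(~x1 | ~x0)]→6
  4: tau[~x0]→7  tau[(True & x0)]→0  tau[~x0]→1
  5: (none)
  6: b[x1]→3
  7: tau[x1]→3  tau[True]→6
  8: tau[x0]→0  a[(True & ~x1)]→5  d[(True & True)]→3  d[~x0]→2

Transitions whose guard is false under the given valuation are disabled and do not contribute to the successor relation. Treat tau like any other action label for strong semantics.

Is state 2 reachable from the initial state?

11 transition(s) survive guard evaluation.
Layer 0: {0}
Layer 1: {3}  total {0,3}
Reachable = {0,3}

Answer: UNREACHABLE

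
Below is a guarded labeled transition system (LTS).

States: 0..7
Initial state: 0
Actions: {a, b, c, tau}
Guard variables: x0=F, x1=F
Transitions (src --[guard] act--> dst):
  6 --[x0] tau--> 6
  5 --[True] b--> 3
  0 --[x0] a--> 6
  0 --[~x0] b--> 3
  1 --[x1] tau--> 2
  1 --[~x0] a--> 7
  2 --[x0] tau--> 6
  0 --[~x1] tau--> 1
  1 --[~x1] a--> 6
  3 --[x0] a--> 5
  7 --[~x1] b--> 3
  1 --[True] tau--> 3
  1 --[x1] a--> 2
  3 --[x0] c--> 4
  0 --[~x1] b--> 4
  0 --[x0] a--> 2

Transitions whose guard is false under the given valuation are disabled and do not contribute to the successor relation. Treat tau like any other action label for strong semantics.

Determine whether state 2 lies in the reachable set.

Guard filter leaves 8 enabled edge(s).
Layer 0: {0}
Layer 1: {1,3,4}  now seen {0,1,3,4}
Layer 2: {6,7}  now seen {0,1,3,4,6,7}
Reach set: {0,1,3,4,6,7}

Answer: UNREACHABLE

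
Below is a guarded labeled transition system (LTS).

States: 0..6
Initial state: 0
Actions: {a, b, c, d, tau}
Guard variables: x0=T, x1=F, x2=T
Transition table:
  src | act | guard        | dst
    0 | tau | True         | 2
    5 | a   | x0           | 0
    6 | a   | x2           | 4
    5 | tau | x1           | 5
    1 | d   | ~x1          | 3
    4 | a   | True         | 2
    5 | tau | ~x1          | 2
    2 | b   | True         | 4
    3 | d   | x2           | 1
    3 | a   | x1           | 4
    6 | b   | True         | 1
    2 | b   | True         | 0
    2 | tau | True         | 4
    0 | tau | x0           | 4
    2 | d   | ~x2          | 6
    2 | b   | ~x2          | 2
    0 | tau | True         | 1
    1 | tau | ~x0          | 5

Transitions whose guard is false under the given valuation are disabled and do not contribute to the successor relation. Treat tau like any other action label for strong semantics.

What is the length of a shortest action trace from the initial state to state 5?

Answer: UNREACHABLE

Analysis:
BFS to 5:
  depth 0: {0}
  depth 1: {1,2,4}
  depth 2: {3}
5 never appears.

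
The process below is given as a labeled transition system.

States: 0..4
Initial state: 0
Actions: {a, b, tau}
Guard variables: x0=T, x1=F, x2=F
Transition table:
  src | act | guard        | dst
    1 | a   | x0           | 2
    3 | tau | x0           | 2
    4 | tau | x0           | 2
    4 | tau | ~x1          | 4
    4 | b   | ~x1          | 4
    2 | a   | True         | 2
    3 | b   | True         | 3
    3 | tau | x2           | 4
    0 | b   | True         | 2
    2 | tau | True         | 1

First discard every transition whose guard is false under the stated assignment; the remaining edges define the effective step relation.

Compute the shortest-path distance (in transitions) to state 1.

Breadth-first toward 1:
  depth 0: {0}
  depth 1: {2}
  depth 2: {1}
depth(1)=2, e.g. b·tau

Answer: 2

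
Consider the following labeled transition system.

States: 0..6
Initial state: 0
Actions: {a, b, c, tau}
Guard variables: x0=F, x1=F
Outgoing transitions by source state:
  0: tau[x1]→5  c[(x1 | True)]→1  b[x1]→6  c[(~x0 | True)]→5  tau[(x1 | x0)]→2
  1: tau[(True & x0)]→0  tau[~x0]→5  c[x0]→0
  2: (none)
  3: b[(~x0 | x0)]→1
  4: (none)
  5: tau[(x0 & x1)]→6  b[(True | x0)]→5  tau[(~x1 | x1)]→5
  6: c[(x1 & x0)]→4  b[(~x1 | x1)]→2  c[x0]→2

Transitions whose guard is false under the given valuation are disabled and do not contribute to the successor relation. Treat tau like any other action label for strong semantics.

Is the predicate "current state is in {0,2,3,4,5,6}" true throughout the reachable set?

Safe = {0,2,3,4,5,6}
R = {0,1,5}
  0: ok
  1: VIOLATES
  5: ok
witness against invariant: c → 1

Answer: INVARIANT VIOLATED at state 1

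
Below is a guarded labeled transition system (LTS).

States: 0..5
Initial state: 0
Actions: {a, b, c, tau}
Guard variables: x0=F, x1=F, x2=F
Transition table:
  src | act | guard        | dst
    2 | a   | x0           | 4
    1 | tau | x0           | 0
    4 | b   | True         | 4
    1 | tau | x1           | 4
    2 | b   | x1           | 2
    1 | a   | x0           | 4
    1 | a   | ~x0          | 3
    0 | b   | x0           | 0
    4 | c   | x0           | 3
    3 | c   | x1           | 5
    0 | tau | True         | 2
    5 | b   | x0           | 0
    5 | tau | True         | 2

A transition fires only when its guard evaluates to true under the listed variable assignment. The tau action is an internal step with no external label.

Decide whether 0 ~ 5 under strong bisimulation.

Bisimulation quotient by refinement:
  round 0: {{0,1,2,3,4,5}}
  round 1: {{0,5},{1},{2,3},{4}}
Fixed point at round 2; 4 class(es).
[0]={0,5}  [5]={0,5}

Answer: BISIMILAR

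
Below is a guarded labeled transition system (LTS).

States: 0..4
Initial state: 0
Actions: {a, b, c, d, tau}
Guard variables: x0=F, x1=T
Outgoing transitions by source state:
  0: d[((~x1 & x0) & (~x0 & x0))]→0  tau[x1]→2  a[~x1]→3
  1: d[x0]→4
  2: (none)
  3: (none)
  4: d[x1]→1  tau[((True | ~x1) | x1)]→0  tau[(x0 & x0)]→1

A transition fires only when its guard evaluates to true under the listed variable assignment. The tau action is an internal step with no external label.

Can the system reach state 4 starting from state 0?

After dropping false guards: 3 live edges.
L0 = {0}
L1 = {2}  cumulative {0,2}
R = {0,2}

Answer: UNREACHABLE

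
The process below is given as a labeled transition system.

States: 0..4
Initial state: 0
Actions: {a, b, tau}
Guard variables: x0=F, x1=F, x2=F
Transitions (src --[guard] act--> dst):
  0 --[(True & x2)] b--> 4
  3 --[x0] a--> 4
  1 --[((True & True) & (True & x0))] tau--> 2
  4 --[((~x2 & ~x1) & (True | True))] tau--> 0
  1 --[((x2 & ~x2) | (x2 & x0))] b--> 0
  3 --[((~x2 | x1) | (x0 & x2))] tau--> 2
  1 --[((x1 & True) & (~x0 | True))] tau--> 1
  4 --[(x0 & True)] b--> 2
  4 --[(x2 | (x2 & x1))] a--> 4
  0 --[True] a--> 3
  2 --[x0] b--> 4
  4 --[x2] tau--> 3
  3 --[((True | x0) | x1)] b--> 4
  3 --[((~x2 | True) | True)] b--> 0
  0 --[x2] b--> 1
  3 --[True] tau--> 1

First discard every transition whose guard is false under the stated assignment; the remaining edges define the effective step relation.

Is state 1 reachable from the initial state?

After dropping false guards: 6 live edges.
Layer 0: {0}
Layer 1: {3}  now seen {0,3}
Layer 2: {1,2,4}  now seen {0,1,2,3,4}
Reachable = {0,1,2,3,4}
trace reaching 1: a·tau

Answer: REACHABLE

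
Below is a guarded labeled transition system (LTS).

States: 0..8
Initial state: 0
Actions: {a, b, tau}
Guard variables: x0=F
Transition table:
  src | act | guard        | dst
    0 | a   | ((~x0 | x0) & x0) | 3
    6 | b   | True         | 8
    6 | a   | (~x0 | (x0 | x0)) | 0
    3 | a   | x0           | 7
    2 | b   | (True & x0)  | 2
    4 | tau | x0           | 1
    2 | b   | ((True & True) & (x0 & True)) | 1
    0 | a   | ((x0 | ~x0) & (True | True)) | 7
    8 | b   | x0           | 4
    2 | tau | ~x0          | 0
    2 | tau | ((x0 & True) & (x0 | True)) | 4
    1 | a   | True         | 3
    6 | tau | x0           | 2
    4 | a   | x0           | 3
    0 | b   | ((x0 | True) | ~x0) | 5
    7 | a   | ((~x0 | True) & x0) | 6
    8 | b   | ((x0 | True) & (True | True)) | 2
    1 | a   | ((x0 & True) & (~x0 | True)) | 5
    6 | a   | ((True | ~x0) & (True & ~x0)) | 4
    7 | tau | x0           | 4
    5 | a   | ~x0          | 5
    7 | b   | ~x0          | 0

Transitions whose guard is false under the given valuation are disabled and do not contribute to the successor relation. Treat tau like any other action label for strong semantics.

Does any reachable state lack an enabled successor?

R = {0,5,7}
  0: a→7  b→5  [2 out]
  5: a→5  [1 out]
  7: b→0  [1 out]

Answer: DEADLOCK-FREE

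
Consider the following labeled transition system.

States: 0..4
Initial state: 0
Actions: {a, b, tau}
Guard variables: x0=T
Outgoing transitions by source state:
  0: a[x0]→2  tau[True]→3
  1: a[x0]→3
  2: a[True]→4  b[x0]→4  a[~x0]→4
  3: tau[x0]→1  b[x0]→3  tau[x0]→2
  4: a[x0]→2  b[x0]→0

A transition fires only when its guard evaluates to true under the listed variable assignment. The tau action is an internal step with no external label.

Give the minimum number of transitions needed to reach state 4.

Answer: 2

Working:
Breadth-first toward 4:
  L0 = {0}
  L1 = {2,3}
  L2 = {1,4}
4 enters at depth 2; path a·a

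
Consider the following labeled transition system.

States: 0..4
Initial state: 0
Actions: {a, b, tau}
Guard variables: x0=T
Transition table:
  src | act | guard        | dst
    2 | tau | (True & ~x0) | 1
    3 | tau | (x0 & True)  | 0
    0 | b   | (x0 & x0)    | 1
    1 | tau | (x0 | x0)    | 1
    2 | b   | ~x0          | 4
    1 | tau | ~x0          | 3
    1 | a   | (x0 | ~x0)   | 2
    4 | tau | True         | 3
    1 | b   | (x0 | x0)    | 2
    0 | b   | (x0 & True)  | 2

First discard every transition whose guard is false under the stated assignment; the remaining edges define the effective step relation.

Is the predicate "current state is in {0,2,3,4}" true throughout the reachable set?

Safe = {0,2,3,4}
Reach set: {0,1,2}
  0: ok
  1: VIOLATES
  2: ok
counterexample path to 1: b

Answer: INVARIANT VIOLATED at state 1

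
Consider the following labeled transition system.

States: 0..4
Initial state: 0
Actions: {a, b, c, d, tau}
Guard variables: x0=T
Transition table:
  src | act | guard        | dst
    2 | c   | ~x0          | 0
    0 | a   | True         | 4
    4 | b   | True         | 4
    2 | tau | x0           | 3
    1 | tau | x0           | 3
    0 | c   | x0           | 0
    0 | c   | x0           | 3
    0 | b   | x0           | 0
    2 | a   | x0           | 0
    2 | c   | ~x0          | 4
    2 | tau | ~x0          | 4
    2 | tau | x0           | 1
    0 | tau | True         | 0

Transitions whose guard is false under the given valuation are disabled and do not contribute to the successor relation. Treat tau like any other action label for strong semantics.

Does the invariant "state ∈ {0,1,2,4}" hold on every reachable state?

Allowed set {0,1,2,4}
R = {0,3,4}
  0: ok
  3: VIOLATES
  4: ok
witness against invariant: c → 3

Answer: INVARIANT VIOLATED at state 3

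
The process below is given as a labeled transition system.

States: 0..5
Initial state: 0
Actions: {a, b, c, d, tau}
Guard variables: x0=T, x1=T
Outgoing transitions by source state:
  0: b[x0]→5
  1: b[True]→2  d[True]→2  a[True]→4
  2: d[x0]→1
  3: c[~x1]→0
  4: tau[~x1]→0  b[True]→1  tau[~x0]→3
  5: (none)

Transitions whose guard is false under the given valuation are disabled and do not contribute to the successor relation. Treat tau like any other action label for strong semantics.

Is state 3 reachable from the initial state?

6 transition(s) survive guard evaluation.
L0 = {0}
L1 = {5}  cumulative {0,5}
R = {0,5}

Answer: UNREACHABLE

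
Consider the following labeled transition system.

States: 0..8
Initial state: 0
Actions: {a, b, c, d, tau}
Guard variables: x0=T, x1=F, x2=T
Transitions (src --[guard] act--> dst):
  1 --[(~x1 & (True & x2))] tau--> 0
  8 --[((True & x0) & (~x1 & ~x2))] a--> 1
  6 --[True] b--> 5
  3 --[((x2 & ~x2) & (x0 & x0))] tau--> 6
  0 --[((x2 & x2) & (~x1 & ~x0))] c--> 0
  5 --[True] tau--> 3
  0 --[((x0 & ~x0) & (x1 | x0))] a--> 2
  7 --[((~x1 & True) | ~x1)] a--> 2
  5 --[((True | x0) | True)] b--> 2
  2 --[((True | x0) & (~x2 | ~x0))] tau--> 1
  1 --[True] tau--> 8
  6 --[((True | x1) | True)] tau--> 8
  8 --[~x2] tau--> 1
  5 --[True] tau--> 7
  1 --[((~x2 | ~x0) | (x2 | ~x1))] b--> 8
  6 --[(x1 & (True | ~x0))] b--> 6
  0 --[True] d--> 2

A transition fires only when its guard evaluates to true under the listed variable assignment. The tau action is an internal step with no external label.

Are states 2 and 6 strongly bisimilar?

Answer: NOT BISIMILAR

Trace:
Bisimulation quotient by refinement:
  round 0: {{0,1,2,3,4,5,6,7,8}}
  round 1: {{0},{1,5,6},{2,3,4,8},{7}}
  round 2: {{0},{1},{2,3,4,8},{5},{6},{7}}
6 equivalence class(es) (converged in 3)
2∈{2,3,4,8}, 6∈{6}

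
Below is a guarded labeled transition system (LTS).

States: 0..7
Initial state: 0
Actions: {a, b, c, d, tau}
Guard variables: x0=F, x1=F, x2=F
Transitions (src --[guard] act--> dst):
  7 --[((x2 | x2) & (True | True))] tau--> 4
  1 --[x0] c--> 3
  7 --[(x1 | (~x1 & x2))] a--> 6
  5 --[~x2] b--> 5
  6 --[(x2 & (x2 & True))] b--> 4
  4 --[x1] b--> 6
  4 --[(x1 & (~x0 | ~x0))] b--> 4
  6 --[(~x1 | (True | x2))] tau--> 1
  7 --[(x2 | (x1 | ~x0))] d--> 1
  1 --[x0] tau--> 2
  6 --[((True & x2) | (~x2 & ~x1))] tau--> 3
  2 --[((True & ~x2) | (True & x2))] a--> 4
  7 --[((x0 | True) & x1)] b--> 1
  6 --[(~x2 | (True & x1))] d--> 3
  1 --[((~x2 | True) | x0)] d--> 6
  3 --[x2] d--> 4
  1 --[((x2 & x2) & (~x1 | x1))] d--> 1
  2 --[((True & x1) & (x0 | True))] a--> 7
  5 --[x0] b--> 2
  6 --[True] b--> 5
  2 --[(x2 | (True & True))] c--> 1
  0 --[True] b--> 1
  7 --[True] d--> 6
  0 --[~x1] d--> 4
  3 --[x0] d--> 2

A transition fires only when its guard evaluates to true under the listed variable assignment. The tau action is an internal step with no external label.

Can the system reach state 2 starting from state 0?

Guard filter leaves 12 enabled edge(s).
depth 0: {0}
depth 1: {1,4}  cumulative {0,1,4}
depth 2: {6}  cumulative {0,1,4,6}
depth 3: {3,5}  cumulative {0,1,3,4,5,6}
R = {0,1,3,4,5,6}

Answer: UNREACHABLE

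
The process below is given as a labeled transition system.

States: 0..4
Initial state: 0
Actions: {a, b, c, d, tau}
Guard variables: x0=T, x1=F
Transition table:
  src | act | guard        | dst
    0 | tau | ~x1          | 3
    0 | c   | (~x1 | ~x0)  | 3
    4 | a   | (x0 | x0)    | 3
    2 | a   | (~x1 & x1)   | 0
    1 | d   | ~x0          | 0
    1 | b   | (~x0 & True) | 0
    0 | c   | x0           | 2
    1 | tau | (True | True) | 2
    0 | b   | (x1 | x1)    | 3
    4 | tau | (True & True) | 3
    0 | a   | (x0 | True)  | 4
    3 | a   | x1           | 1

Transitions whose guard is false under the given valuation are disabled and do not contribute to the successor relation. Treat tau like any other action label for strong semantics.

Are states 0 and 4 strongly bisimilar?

Bisimulation quotient by refinement:
  π0 = {{0,1,2,3,4}}
  π1 = {{0},{1},{2,3},{4}}
Fixed point at round 2; 4 class(es).
[0]={0}  [4]={4}

Answer: NOT BISIMILAR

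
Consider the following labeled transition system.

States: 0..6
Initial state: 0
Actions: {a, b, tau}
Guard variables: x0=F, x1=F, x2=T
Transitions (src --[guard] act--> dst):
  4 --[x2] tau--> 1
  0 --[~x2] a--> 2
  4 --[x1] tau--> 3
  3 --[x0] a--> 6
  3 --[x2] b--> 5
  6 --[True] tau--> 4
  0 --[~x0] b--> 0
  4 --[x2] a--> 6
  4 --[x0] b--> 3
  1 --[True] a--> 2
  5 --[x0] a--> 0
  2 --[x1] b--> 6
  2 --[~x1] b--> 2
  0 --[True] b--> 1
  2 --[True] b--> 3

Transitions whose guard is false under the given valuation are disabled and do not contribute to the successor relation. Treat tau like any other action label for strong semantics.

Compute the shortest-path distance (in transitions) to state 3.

Answer: 3

Analysis:
Layered search for 3:
  Layer 0: {0}
  Layer 1: {1}
  Layer 2: {2}
  Layer 3: {3}
first hit 3 at d=3 via b·a·b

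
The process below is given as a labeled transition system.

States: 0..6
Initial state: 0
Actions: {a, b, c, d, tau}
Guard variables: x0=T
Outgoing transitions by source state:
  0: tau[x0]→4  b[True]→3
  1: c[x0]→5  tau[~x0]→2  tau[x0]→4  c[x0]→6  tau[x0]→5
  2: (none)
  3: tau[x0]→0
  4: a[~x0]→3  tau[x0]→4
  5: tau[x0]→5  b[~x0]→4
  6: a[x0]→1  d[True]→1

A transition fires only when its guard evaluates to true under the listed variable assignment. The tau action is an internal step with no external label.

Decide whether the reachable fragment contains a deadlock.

Reachable = {0,3,4}
  0: b→3  tau→4  [2 out]
  3: tau→0  [1 out]
  4: tau→4  [1 out]

Answer: DEADLOCK-FREE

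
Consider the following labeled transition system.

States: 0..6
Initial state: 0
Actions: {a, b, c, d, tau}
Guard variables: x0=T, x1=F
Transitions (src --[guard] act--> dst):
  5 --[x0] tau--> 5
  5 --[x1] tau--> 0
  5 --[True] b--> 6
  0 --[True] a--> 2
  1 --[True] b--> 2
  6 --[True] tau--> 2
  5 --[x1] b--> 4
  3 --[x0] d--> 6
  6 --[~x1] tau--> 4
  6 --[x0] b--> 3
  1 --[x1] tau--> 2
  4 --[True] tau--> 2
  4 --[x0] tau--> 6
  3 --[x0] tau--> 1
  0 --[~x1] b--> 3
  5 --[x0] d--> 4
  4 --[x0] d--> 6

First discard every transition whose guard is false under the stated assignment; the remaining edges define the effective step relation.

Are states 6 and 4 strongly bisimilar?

Refine partition for ~:
  P[0] = {{0,1,2,3,4,5,6}}
  P[1] = {{0},{1},{2},{3,4},{5},{6}}
  P[2] = {{0},{1},{2},{3},{4},{5},{6}}
Fixed point at round 3; 7 class(es).
class of 6: {6}; class of 4: {4}

Answer: NOT BISIMILAR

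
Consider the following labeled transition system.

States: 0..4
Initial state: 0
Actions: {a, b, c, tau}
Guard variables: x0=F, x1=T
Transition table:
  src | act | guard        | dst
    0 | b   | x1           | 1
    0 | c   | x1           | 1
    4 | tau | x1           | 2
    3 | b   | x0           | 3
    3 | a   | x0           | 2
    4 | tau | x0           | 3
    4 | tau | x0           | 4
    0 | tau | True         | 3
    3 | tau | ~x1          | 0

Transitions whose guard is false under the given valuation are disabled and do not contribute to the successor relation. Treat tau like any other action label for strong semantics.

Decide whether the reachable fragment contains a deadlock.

Reachable = {0,1,3}
  0: b→1  c→1  tau→3  [3 out]
  1: ∅  [STUCK]
  3: ∅  [STUCK]
witness 1: b

Answer: DEADLOCK at state 1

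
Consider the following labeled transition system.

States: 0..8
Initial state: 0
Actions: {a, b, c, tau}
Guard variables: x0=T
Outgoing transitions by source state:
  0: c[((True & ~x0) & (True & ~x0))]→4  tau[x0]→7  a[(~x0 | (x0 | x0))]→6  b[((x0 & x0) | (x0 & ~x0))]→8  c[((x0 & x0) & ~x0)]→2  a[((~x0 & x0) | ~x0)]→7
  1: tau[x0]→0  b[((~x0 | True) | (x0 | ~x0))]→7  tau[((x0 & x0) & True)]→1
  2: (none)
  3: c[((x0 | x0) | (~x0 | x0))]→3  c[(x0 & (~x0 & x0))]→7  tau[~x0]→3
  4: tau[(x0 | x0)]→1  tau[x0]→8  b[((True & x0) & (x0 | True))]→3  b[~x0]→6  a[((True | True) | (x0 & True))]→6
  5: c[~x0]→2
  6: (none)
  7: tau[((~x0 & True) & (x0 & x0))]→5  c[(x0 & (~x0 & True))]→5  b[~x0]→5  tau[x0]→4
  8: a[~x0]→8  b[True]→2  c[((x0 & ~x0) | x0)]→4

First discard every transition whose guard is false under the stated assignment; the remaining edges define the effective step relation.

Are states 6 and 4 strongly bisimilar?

Answer: NOT BISIMILAR

Working:
Compute ~ classes (split until stable):
  P[0] = {{0,1,2,3,4,5,6,7,8}}
  P[1] = {{0,4},{1},{2,5,6},{3},{7},{8}}
  P[2] = {{0},{1},{2,5,6},{3},{4},{7},{8}}
stable after 3 split(s): 7 block(s)
6∈{2,5,6}, 4∈{4}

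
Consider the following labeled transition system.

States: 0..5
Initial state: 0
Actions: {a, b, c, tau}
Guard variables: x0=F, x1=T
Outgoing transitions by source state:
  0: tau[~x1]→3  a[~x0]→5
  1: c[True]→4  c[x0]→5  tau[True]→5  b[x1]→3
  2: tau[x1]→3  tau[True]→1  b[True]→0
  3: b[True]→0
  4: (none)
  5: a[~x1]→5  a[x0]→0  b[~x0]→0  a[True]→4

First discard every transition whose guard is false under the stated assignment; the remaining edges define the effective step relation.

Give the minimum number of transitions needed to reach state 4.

Answer: 2

Trace:
Breadth-first toward 4:
  L0 = {0}
  L1 = {5}
  L2 = {4}
first hit 4 at d=2 via a·a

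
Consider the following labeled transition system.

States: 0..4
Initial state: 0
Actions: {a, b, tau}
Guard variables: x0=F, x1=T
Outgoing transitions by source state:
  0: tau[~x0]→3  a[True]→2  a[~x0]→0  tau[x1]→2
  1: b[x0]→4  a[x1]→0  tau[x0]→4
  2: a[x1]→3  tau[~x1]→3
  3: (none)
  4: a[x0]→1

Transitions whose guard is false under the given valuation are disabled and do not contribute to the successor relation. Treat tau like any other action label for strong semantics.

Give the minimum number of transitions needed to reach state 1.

Answer: UNREACHABLE

Analysis:
Breadth-first toward 1:
  L0 = {0}
  L1 = {2,3}
1 never appears.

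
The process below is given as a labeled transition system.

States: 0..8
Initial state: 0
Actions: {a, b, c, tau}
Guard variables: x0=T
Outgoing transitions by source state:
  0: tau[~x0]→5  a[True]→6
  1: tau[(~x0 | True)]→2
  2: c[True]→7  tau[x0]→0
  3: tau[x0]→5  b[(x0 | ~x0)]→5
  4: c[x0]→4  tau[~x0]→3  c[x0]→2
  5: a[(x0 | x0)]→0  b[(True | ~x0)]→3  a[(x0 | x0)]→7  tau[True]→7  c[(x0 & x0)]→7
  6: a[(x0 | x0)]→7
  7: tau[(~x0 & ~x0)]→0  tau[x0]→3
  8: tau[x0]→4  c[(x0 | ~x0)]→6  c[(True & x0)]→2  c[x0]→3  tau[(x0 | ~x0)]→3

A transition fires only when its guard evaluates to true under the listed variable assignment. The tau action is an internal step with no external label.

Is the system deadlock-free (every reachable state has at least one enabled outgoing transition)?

Answer: DEADLOCK-FREE

Trace:
R = {0,3,5,6,7}
  0: a→6  [1 out]
  3: b→5  tau→5  [2 out]
  5: a→0  a→7  b→3  c→7  tau→7  [5 out]
  6: a→7  [1 out]
  7: tau→3  [1 out]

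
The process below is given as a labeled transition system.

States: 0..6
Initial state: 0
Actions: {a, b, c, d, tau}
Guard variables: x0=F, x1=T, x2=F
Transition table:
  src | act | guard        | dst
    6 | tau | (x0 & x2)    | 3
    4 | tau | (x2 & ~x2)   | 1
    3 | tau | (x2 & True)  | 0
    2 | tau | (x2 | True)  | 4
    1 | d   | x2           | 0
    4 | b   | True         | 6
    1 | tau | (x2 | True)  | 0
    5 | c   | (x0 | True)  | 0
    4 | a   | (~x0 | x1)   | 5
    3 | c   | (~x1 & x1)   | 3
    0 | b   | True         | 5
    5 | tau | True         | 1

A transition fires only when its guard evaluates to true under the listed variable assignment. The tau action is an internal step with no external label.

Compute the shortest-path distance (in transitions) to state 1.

Answer: 2

Trace:
Layered search for 1:
  depth 0: {0}
  depth 1: {5}
  depth 2: {1}
depth(1)=2, e.g. b·tau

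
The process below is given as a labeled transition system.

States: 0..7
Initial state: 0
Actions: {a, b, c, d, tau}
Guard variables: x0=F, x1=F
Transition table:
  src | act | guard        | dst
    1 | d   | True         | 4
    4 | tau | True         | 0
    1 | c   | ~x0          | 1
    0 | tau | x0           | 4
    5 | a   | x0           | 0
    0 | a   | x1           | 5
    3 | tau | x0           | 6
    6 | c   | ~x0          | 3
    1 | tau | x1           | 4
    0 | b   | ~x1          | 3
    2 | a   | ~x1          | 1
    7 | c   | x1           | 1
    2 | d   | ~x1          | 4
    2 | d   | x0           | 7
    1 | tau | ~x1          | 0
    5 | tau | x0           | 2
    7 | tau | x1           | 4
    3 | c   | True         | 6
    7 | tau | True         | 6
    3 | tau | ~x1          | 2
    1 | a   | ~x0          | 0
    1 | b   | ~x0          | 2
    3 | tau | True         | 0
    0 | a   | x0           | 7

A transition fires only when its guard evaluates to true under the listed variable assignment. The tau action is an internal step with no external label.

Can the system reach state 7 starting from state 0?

Guard filter leaves 14 enabled edge(s).
L0 = {0}
L1 = {3}  total {0,3}
L2 = {2,6}  total {0,2,3,6}
L3 = {1,4}  total {0,1,2,3,4,6}
Reachable = {0,1,2,3,4,6}

Answer: UNREACHABLE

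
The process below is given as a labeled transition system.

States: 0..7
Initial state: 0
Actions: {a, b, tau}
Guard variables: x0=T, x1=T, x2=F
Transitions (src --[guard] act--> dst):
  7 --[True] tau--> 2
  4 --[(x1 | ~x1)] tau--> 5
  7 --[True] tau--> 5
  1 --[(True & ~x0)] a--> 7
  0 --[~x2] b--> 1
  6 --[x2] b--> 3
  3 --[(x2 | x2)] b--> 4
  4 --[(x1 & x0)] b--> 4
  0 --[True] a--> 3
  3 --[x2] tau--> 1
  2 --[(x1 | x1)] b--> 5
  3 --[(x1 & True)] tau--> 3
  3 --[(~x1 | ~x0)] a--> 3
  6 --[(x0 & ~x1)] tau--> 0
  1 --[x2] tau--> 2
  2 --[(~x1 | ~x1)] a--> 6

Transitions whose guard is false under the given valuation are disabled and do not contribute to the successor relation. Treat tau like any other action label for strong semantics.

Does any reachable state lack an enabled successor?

Answer: DEADLOCK at state 1

Analysis:
Reachable = {0,1,3}
  0: a→3  b→1  [2 exit(s)]
  1: ∅  [deadlock]
  3: tau→3  [1 exit(s)]
trace reaching 1: b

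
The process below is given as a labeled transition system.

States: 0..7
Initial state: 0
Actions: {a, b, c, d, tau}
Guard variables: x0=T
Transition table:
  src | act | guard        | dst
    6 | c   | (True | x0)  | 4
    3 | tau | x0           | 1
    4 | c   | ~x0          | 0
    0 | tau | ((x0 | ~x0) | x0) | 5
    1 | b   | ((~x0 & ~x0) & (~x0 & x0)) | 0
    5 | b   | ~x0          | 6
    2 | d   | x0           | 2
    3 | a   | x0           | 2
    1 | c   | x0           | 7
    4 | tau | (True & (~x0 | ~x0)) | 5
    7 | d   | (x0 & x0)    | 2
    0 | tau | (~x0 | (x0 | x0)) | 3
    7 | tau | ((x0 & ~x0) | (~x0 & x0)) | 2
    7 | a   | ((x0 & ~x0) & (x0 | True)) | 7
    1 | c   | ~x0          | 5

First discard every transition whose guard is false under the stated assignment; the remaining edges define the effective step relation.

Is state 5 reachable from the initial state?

Answer: REACHABLE

Working:
Guard filter leaves 8 enabled edge(s).
depth 0: {0}
depth 1: {3,5}  cumulative {0,3,5}
depth 2: {1,2}  cumulative {0,1,2,3,5}
depth 3: {7}  cumulative {0,1,2,3,5,7}
R = {0,1,2,3,5,7}
witness 5: tau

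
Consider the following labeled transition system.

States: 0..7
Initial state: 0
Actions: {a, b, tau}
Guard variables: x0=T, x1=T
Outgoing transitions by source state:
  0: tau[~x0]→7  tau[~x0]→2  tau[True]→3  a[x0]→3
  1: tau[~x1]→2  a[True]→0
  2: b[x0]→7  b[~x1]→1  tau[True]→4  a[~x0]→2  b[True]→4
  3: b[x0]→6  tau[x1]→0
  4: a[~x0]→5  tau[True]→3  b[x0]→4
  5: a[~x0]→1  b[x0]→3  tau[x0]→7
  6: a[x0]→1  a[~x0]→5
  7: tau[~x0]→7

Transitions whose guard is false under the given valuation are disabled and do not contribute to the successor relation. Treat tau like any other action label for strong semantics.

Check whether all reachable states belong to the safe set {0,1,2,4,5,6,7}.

Allowed set {0,1,2,4,5,6,7}
Reachable = {0,1,3,6}
  0: ✓
  1: ✓
  3: outside
  6: ✓
counterexample path to 3: tau

Answer: INVARIANT VIOLATED at state 3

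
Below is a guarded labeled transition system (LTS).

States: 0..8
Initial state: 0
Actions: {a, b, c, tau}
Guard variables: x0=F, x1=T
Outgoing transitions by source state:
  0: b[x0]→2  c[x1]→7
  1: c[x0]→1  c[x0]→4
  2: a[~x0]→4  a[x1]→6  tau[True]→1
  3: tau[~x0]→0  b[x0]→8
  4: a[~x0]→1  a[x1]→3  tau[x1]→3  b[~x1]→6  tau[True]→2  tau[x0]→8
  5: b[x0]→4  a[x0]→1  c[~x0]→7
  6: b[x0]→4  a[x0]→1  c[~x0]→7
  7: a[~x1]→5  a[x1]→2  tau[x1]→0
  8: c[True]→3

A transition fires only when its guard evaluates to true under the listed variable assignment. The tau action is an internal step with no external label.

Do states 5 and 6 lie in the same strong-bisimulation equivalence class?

Refine partition for ~:
  round 0: {{0,1,2,3,4,5,6,7,8}}
  round 1: {{0,5,6,8},{1},{2,4,7},{3}}
  round 2: {{0,5,6},{1},{2},{3},{4},{7},{8}}
7 equivalence class(es) (converged in 3)
[5]={0,5,6}  [6]={0,5,6}

Answer: BISIMILAR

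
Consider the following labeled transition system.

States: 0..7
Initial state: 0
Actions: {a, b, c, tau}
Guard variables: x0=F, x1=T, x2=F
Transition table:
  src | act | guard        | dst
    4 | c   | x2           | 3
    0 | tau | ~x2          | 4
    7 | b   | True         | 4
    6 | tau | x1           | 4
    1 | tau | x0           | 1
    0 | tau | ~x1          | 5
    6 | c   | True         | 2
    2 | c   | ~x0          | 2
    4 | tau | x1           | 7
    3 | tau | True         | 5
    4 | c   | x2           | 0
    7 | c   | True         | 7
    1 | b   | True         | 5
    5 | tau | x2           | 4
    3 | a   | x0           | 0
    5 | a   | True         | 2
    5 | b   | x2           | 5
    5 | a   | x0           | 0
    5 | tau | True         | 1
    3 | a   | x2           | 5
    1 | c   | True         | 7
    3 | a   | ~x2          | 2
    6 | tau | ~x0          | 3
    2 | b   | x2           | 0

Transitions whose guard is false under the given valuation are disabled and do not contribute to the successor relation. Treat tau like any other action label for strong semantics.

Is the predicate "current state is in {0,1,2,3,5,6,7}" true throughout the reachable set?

Answer: INVARIANT VIOLATED at state 4

Trace:
Inv-set: {0,1,2,3,5,6,7}
Reachable = {0,4,7}
  0: ok
  4: VIOLATES
  7: ok
reach 4 via tau — violates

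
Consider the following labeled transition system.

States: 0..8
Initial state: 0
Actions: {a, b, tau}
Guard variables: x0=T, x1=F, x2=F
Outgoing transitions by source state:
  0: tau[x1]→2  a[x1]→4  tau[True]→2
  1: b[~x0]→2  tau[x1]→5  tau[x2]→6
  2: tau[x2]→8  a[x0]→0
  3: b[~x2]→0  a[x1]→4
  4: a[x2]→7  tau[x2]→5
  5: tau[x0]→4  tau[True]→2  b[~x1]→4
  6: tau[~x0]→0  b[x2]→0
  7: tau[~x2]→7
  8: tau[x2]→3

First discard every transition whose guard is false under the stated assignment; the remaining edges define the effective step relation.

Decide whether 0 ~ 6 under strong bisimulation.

Bisimulation quotient by refinement:
  P[0] = {{0,1,2,3,4,5,6,7,8}}
  P[1] = {{0,7},{1,4,6,8},{2},{3},{5}}
  P[2] = {{0},{1,4,6,8},{2},{3},{5},{7}}
stable after 3 split(s): 6 block(s)
class of 0: {0}; class of 6: {1,4,6,8}

Answer: NOT BISIMILAR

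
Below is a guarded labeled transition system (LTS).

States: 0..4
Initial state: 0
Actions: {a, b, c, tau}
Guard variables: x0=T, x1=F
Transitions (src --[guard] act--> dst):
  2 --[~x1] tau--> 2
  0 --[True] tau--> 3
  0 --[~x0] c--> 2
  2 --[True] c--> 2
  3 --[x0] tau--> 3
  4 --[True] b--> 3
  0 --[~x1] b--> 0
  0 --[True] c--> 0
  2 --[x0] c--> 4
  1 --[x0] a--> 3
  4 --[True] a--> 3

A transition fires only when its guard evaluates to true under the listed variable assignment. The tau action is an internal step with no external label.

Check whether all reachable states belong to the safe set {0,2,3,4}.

Inv-set: {0,2,3,4}
Reachable = {0,3}
  0: ok
  3: ok

Answer: INVARIANT HOLDS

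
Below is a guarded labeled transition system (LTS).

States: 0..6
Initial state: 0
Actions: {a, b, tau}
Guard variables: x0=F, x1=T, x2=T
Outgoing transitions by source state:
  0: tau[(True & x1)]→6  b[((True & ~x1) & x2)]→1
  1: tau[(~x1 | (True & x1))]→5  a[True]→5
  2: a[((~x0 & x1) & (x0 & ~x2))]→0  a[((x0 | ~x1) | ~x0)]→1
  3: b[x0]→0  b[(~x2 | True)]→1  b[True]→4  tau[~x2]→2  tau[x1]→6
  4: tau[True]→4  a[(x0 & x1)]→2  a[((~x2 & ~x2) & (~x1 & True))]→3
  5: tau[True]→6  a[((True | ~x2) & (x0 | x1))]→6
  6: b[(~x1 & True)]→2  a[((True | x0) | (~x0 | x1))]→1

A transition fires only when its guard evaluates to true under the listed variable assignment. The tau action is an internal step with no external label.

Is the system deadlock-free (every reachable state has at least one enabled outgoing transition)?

Answer: DEADLOCK-FREE

Working:
Reachable = {0,1,5,6}
  0: tau→6  [1 out]
  1: a→5  tau→5  [2 out]
  5: a→6  tau→6  [2 out]
  6: a→1  [1 out]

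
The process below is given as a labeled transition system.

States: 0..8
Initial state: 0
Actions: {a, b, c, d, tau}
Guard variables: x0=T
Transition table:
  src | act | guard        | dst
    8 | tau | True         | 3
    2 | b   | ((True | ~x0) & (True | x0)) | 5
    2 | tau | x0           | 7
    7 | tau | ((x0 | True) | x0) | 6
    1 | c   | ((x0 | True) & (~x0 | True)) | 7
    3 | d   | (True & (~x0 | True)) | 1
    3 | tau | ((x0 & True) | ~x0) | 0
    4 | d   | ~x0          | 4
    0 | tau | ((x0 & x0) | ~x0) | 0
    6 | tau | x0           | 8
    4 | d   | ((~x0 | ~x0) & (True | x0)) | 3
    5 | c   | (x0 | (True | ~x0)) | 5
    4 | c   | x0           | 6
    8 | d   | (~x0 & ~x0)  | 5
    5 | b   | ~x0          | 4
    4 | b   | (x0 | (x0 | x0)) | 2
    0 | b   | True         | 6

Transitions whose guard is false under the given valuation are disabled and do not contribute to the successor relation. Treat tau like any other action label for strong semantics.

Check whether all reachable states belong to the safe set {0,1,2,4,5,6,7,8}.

Allowed set {0,1,2,4,5,6,7,8}
Reach set: {0,1,3,6,7,8}
  0: ✓
  1: ✓
  3: outside
  6: ✓
  7: ✓
  8: ✓
reach 3 via b·tau·tau — violates

Answer: INVARIANT VIOLATED at state 3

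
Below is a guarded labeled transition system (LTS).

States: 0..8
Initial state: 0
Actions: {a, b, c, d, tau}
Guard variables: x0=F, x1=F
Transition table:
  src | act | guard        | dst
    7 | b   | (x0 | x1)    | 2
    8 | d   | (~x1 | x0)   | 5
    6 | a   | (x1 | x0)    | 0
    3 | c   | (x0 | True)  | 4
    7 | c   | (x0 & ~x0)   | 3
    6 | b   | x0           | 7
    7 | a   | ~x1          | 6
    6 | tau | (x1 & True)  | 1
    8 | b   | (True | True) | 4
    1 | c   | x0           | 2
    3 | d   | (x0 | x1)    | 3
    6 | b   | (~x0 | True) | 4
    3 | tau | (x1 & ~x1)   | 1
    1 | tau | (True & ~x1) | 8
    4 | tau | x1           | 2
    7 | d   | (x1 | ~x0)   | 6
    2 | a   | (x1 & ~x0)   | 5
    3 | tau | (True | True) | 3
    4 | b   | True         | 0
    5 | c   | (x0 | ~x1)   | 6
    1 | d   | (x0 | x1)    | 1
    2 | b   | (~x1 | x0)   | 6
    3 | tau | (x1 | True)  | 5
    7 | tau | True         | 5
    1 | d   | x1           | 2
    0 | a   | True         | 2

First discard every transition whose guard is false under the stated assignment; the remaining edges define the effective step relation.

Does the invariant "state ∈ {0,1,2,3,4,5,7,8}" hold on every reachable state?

Allowed set {0,1,2,3,4,5,7,8}
Reachable = {0,2,4,6}
  0: ok
  2: ok
  4: ok
  6: outside
counterexample path to 6: a·b

Answer: INVARIANT VIOLATED at state 6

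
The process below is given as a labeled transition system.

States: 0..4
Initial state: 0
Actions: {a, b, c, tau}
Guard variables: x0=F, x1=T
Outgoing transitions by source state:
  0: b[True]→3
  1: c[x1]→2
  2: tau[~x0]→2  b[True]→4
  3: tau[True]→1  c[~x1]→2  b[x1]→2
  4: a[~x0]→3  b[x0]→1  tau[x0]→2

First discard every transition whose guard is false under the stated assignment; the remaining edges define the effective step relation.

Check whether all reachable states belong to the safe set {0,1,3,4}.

Answer: INVARIANT VIOLATED at state 2

Analysis:
Safe = {0,1,3,4}
R = {0,1,2,3,4}
  0: safe
  1: safe
  2: VIOLATES
  3: safe
  4: safe
witness against invariant: b·b → 2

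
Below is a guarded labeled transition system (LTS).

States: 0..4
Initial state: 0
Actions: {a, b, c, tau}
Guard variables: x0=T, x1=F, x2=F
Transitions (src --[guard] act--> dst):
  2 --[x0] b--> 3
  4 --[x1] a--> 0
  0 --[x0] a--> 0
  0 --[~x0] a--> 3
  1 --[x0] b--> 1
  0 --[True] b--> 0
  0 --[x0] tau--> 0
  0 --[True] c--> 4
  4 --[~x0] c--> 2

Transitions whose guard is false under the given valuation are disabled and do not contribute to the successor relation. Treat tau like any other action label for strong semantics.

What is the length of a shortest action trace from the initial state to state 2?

Answer: UNREACHABLE

Trace:
Breadth-first toward 2:
  L0 = {0}
  L1 = {4}
2 never appears.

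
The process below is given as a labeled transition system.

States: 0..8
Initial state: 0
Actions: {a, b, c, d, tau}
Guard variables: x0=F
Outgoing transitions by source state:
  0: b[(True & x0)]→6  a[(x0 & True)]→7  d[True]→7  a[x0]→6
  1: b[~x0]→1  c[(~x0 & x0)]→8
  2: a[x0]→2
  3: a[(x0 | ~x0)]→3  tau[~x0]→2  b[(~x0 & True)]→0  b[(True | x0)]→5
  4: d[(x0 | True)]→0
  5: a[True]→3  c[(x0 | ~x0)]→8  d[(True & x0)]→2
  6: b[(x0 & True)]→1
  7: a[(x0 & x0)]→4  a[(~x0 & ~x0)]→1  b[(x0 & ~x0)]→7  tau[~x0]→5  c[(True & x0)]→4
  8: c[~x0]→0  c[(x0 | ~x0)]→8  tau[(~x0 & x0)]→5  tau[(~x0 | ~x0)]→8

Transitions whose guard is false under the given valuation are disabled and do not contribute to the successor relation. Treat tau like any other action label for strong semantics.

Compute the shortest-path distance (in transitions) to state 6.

Layered search for 6:
  Layer 0: {0}
  Layer 1: {7}
  Layer 2: {1,5}
  Layer 3: {3,8}
  Layer 4: {2}
6 never appears.

Answer: UNREACHABLE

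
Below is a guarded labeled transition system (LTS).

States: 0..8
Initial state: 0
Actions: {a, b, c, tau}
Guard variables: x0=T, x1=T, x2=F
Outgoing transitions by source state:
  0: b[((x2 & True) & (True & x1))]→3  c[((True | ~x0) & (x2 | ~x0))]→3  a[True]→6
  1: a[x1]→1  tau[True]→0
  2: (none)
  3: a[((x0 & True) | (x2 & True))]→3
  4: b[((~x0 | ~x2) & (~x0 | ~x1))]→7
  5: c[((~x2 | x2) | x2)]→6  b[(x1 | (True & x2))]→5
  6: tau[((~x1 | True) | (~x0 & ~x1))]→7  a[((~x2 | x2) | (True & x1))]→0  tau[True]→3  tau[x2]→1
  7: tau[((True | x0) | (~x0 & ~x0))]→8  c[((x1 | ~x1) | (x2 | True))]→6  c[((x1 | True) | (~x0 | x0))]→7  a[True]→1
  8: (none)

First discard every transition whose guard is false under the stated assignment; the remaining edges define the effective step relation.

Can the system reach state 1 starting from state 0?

13 transition(s) survive guard evaluation.
depth 0: {0}
depth 1: {6}  now seen {0,6}
depth 2: {3,7}  now seen {0,3,6,7}
depth 3: {1,8}  now seen {0,1,3,6,7,8}
Reach set: {0,1,3,6,7,8}
Path to 1: a·tau·a

Answer: REACHABLE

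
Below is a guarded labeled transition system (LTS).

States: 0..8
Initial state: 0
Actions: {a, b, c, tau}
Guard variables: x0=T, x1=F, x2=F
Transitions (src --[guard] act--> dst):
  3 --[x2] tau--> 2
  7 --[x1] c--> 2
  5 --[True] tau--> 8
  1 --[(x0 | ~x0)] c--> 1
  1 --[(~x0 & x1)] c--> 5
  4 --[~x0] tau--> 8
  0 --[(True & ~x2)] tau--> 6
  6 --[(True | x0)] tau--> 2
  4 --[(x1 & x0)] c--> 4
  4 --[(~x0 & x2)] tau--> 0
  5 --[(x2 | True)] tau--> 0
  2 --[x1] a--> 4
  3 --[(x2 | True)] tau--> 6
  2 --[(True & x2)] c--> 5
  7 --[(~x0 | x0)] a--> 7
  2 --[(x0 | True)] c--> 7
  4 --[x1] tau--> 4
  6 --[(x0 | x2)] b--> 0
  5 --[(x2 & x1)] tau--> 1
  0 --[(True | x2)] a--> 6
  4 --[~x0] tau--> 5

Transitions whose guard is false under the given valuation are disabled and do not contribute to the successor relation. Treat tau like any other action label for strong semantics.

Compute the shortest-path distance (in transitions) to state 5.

Layered search for 5:
  Layer 0: {0}
  Layer 1: {6}
  Layer 2: {2}
  Layer 3: {7}
5 never appears.

Answer: UNREACHABLE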